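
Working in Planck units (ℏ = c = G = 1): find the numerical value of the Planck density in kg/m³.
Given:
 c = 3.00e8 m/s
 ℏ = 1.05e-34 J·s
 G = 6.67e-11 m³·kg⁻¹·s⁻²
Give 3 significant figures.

5.20e96 kg/m³

Dimensional analysis gives ρ_P = c⁵/(ℏG²).
  = 2.43e42 / 4.67e-55
  = 5.20e96 kg/m³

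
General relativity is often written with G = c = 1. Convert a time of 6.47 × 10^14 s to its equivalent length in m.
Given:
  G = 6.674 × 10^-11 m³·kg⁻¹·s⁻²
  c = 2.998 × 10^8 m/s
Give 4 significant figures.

Time → length via c.
6.47 × 10^14 s × (c) = 1.940 × 10^23 m

1.940 × 10^23 m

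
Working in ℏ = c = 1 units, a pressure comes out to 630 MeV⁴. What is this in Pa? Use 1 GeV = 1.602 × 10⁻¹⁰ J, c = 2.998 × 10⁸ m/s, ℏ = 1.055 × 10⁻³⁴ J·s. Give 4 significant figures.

1.311 × 10²⁸ Pa

Pressure is [E]/[L]³ = [E]⁴/(ℏc)³.
1 GeV⁴ → 1/(ℏc)³ × (1 GeV in J)⁴ = 2.082 × 10³⁷ Pa.
Convert the energy scale: 630 MeV⁴ = 6.30 × 10⁻¹⁰ GeV⁴.
Result: 6.30 × 10⁻¹⁰ × 2.082 × 10³⁷ = 1.311 × 10²⁸ Pa.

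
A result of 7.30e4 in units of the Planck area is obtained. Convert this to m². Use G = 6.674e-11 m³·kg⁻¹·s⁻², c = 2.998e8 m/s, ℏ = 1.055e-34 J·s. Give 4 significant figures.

One Planck area: A_P = ℏG/c³ = 2.613e-70 m².
7.30e4 × 2.613e-70 m² = 1.908e-65 m²

1.908e-65 m²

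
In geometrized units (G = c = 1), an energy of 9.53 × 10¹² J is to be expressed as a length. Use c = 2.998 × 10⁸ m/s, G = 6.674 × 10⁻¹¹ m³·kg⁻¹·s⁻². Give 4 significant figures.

7.873 × 10⁻³² m

Energy → length via G/c⁴.
9.53 × 10¹² J × (G/c⁴) = 7.873 × 10⁻³² m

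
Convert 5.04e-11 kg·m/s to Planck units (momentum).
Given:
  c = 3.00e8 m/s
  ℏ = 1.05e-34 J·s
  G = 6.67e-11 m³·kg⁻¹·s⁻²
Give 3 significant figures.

Planck momentum: p_P = √(ℏc³/G) = 6.52 kg·m/s.
5.04e-11 / 6.52 = 7.73e-12

7.73e-12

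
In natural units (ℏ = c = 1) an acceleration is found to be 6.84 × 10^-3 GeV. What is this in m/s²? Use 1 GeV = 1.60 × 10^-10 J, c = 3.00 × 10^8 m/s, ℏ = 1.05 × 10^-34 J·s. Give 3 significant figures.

3.13 × 10^30 m/s²

Acceleration is [L]/[T]² = c·[E]/ℏ.
1 GeV → c/ℏ × (1 GeV in J) = 4.57 × 10^32 m/s².
Result: 6.84 × 10^-3 × 4.57 × 10^32 = 3.13 × 10^30 m/s².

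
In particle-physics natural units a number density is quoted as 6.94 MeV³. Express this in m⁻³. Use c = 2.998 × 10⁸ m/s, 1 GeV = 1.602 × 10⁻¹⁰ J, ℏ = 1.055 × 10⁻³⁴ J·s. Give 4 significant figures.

9.018 × 10³⁸ m⁻³

Number density is [L]⁻³ = [E]³/(ℏc)³.
1 GeV³ → 1/(ℏc)³ × (1 GeV in J)³ = 1.299 × 10⁴⁷ m⁻³.
Convert the energy scale: 6.94 MeV³ = 6.94 × 10⁻⁹ GeV³.
Result: 6.94 × 10⁻⁹ × 1.299 × 10⁴⁷ = 9.018 × 10³⁸ m⁻³.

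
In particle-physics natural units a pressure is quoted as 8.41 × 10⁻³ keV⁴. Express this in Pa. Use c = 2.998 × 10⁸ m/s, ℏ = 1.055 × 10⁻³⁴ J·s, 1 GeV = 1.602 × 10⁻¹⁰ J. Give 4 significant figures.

1.751 × 10¹¹ Pa

Pressure is [E]/[L]³ = [E]⁴/(ℏc)³.
1 GeV⁴ → 1/(ℏc)³ × (1 GeV in J)⁴ = 2.082 × 10³⁷ Pa.
Convert the energy scale: 8.41 × 10⁻³ keV⁴ = 8.41 × 10⁻²⁷ GeV⁴.
Result: 8.41 × 10⁻²⁷ × 2.082 × 10³⁷ = 1.751 × 10¹¹ Pa.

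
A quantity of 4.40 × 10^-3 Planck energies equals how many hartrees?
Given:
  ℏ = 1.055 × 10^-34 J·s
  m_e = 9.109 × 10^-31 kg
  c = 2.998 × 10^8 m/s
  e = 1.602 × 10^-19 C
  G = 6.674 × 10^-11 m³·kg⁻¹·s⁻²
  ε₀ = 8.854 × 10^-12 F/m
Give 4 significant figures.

1.977 × 10^24

Planck energy: E_P = √(ℏc⁵/G) = 1.957 × 10^9 J
hartree: E_h = m_e e⁴/(4πε₀ℏ)² = 4.354 × 10^-18 J
4.40 × 10^-3 × 1.957 × 10^9 / 4.354 × 10^-18 = 1.977 × 10^24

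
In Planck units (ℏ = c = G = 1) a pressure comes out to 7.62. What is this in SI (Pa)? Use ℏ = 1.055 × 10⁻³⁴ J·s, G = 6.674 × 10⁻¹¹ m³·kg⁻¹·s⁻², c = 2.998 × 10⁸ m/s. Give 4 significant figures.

One Planck pressure: p_P = c⁷/(ℏG²) = 4.632 × 10¹¹³ Pa.
7.62 × 4.632 × 10¹¹³ Pa = 3.530 × 10¹¹⁴ Pa

3.530 × 10¹¹⁴ Pa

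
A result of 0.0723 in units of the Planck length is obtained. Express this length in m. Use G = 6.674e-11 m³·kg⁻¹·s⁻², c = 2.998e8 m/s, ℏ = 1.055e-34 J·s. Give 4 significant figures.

1.169e-36 m

One Planck length: ℓ_P = √(ℏG/c³) = 1.616e-35 m.
0.0723 × 1.616e-35 m = 1.169e-36 m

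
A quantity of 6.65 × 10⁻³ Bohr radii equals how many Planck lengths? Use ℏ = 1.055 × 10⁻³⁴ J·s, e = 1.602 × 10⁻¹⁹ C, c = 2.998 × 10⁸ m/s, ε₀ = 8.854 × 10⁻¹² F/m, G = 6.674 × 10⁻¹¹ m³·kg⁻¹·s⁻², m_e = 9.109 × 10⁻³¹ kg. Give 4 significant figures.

Bohr radius: a₀ = 4πε₀ℏ²/(m_e e²) = 5.297 × 10⁻¹¹ m
Planck length: ℓ_P = √(ℏG/c³) = 1.616 × 10⁻³⁵ m
6.65 × 10⁻³ × 5.297 × 10⁻¹¹ / 1.616 × 10⁻³⁵ = 2.179 × 10²²

2.179 × 10²²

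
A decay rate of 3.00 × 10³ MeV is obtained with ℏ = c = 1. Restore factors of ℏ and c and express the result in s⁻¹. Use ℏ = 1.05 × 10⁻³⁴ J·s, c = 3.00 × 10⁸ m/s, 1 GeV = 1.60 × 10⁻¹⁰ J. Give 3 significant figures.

4.57 × 10²⁴ s⁻¹

A rate is [E]/ℏ; divide by ℏ.
1 GeV → 1/ℏ × (1 GeV in J) = 1.52 × 10²⁴ s⁻¹.
Convert the energy scale: 3.00 × 10³ MeV = 3 GeV.
Result: 3 × 1.52 × 10²⁴ = 4.57 × 10²⁴ s⁻¹.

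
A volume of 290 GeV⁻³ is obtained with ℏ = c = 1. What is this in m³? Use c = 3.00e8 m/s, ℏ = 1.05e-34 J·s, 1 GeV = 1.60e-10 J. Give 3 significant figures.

2.21e-45 m³

Volume is [L]³ = [E]⁻³·(ℏc)³.
1 GeV⁻³ → (ℏc)³ × (1 GeV in J)⁻³ = 7.63e-48 m³.
Result: 290 × 7.63e-48 = 2.21e-45 m³.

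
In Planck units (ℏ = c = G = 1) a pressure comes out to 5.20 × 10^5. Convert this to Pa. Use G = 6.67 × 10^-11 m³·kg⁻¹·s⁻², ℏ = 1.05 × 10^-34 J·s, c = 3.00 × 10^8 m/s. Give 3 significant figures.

2.43 × 10^119 Pa

One Planck pressure: p_P = c⁷/(ℏG²) = 4.68 × 10^113 Pa.
5.20 × 10^5 × 4.68 × 10^113 Pa = 2.43 × 10^119 Pa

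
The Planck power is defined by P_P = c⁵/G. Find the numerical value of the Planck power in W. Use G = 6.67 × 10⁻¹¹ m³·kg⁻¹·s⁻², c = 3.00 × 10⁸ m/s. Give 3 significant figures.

P_P = c⁵/G
  = 2.43 × 10⁴² / 6.67 × 10⁻¹¹
  = 3.64 × 10⁵² W

3.64 × 10⁵² W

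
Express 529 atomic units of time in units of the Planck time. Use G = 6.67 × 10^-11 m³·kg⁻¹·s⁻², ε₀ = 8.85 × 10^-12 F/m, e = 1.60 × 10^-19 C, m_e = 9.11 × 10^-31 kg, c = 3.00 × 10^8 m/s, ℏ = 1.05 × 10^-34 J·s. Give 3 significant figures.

2.36 × 10^29

atomic unit of time: τ_au = (4πε₀)²ℏ³/(m_e e⁴) = 2.40 × 10^-17 s
Planck time: t_P = √(ℏG/c⁵) = 5.37 × 10^-44 s
529 × 2.40 × 10^-17 / 5.37 × 10^-44 = 2.36 × 10^29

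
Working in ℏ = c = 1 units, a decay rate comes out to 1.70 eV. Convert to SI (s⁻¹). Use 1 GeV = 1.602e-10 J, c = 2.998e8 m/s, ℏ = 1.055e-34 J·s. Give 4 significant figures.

A rate is [E]/ℏ; divide by ℏ.
1 GeV → 1/ℏ × (1 GeV in J) = 1.518e24 s⁻¹.
Convert the energy scale: 1.70 eV = 1.70e-9 GeV.
Result: 1.70e-9 × 1.518e24 = 2.581e15 s⁻¹.

2.581e15 s⁻¹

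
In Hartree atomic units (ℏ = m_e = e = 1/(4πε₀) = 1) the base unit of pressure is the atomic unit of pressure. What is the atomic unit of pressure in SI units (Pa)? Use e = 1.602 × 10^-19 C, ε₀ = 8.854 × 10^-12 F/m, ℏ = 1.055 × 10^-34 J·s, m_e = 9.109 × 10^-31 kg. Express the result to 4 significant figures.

P_au = E_h/a₀³ = m_e⁴e¹⁰/((4πε₀)⁵ℏ⁸)
E_h = 4.354 × 10^-18 J
a₀ = 5.297 × 10^-11 m
E_h/a₀³ = 2.929 × 10^13 Pa

2.929 × 10^13 Pa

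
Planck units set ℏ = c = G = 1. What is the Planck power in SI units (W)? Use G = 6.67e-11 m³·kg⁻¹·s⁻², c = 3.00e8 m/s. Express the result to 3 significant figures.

From ℏ = c = G = 1 the power scale is P_P = c⁵/G.
  = 2.43e42 / 6.67e-11
  = 3.64e52 W

3.64e52 W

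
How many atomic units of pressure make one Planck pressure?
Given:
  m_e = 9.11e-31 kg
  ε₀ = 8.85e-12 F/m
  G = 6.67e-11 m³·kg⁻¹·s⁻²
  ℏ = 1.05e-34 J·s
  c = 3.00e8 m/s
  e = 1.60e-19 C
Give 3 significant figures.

Planck pressure: p_P = c⁷/(ℏG²) = 4.68e113 Pa
atomic unit of pressure: P_au = E_h/a₀³ = m_e⁴e¹⁰/((4πε₀)⁵ℏ⁸) = 3.01e13 Pa
ratio = 4.68e113 / 3.01e13 = 1.55e100

1.55e100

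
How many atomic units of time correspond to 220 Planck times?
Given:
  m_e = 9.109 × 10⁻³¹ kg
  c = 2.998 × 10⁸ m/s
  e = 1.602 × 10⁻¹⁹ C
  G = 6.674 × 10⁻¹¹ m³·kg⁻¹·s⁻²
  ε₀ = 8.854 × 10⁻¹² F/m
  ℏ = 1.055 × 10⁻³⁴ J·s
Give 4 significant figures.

Planck time: t_P = √(ℏG/c⁵) = 5.392 × 10⁻⁴⁴ s
atomic unit of time: τ_au = (4πε₀)²ℏ³/(m_e e⁴) = 2.423 × 10⁻¹⁷ s
220 × 5.392 × 10⁻⁴⁴ / 2.423 × 10⁻¹⁷ = 4.896 × 10⁻²⁵

4.896 × 10⁻²⁵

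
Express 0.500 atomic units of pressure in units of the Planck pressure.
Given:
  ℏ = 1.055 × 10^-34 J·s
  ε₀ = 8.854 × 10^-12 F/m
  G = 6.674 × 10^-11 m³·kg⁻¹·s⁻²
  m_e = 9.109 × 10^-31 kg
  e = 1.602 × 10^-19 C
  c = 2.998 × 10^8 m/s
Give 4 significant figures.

3.162 × 10^-101

atomic unit of pressure: P_au = E_h/a₀³ = m_e⁴e¹⁰/((4πε₀)⁵ℏ⁸) = 2.929 × 10^13 Pa
Planck pressure: p_P = c⁷/(ℏG²) = 4.632 × 10^113 Pa
0.500 × 2.929 × 10^13 / 4.632 × 10^113 = 3.162 × 10^-101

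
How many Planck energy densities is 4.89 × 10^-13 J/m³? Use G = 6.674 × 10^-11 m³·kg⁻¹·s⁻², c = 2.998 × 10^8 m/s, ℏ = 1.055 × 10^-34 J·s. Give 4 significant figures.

1.056 × 10^-126

Planck energy density: u_P = c⁷/(ℏG²) = 4.632 × 10^113 J/m³.
4.89 × 10^-13 / 4.632 × 10^113 = 1.056 × 10^-126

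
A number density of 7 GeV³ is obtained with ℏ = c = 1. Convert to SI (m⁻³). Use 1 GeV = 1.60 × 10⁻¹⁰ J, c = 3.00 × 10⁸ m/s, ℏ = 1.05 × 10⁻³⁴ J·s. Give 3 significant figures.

Number density is [L]⁻³ = [E]³/(ℏc)³.
1 GeV³ → 1/(ℏc)³ × (1 GeV in J)³ = 1.31 × 10⁴⁷ m⁻³.
Result: 7 × 1.31 × 10⁴⁷ = 9.17 × 10⁴⁷ m⁻³.

9.17 × 10⁴⁷ m⁻³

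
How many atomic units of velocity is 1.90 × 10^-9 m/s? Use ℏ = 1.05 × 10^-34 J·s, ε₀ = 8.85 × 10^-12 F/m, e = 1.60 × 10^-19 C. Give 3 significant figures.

8.67 × 10^-16

atomic unit of velocity: v_au = e²/(4πε₀ℏ) = 2.19 × 10^6 m/s.
1.90 × 10^-9 / 2.19 × 10^6 = 8.67 × 10^-16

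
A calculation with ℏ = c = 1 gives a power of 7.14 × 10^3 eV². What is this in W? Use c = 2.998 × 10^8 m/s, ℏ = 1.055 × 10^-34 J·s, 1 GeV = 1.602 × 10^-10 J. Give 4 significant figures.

Power is [E]/[T] = [E]²/ℏ.
1 GeV² → 1/ℏ × (1 GeV in J)² = 2.433 × 10^14 W.
Convert the energy scale: 7.14 × 10^3 eV² = 7.14 × 10^-15 GeV².
Result: 7.14 × 10^-15 × 2.433 × 10^14 = 1.737 W.

1.737 W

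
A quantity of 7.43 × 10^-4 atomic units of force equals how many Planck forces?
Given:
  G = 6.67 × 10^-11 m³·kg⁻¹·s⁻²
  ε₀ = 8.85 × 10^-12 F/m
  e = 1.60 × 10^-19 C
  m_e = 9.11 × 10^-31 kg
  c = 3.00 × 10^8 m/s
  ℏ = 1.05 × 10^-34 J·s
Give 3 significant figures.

atomic unit of force: F_au = E_h/a₀ = m_e²e⁶/((4πε₀)³ℏ⁴) = 8.33 × 10^-8 N
Planck force: F_P = c⁴/G = 1.21 × 10^44 N
7.43 × 10^-4 × 8.33 × 10^-8 / 1.21 × 10^44 = 5.10 × 10^-55

5.10 × 10^-55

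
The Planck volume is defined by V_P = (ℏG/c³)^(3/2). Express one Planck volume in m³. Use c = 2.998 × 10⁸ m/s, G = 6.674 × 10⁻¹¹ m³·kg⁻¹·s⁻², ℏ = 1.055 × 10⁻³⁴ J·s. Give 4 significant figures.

V_P = (ℏG/c³)^(3/2)
  = √(1.784 × 10⁻²⁰⁹)
  = 4.224 × 10⁻¹⁰⁵ m³

4.224 × 10⁻¹⁰⁵ m³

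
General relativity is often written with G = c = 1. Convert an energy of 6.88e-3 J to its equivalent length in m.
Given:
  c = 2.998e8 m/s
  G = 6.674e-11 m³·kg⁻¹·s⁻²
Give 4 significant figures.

Energy → length via G/c⁴.
6.88e-3 J × (G/c⁴) = 5.684e-47 m

5.684e-47 m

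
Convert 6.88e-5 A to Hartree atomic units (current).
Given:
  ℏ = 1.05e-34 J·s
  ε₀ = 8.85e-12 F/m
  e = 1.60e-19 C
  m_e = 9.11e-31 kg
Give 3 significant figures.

0.0103

atomic unit of electric current: I_au = e E_h/ℏ = m_e e⁵/((4πε₀)²ℏ³) = 6.67e-3 A.
6.88e-5 / 6.67e-3 = 0.0103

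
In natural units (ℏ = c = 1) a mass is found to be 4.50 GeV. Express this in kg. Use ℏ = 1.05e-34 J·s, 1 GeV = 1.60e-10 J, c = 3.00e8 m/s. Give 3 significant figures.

8.00e-27 kg

Mass is [E]/c²; divide by c².
1 GeV → 1/c² × (1 GeV in J) = 1.78e-27 kg.
Result: 4.50 × 1.78e-27 = 8.00e-27 kg.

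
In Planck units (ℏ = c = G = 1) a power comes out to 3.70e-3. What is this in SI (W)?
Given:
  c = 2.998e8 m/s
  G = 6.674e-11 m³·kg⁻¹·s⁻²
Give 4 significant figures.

One Planck power: P_P = c⁵/G = 3.629e52 W.
3.70e-3 × 3.629e52 W = 1.343e50 W

1.343e50 W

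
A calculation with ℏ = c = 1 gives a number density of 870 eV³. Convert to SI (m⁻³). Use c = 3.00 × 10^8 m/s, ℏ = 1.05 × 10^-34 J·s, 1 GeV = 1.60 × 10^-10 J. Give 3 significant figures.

Number density is [L]⁻³ = [E]³/(ℏc)³.
1 GeV³ → 1/(ℏc)³ × (1 GeV in J)³ = 1.31 × 10^47 m⁻³.
Convert the energy scale: 870 eV³ = 8.70 × 10^-25 GeV³.
Result: 8.70 × 10^-25 × 1.31 × 10^47 = 1.14 × 10^23 m⁻³.

1.14 × 10^23 m⁻³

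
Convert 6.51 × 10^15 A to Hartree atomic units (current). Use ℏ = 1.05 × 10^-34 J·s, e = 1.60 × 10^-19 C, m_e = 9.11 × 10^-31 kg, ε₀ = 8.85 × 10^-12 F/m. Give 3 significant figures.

9.76 × 10^17

atomic unit of electric current: I_au = e E_h/ℏ = m_e e⁵/((4πε₀)²ℏ³) = 6.67 × 10^-3 A.
6.51 × 10^15 / 6.67 × 10^-3 = 9.76 × 10^17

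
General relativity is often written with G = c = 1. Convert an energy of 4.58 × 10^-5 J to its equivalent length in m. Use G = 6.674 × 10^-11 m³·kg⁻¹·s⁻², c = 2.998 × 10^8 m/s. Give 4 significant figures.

Energy → length via G/c⁴.
4.58 × 10^-5 J × (G/c⁴) = 3.784 × 10^-49 m

3.784 × 10^-49 m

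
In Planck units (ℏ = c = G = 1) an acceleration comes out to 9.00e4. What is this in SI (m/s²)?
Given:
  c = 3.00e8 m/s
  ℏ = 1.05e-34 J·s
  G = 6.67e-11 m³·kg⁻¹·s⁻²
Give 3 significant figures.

One Planck acceleration: a_P = √(c⁷/(ℏG)) = 5.59e51 m/s².
9.00e4 × 5.59e51 m/s² = 5.03e56 m/s²

5.03e56 m/s²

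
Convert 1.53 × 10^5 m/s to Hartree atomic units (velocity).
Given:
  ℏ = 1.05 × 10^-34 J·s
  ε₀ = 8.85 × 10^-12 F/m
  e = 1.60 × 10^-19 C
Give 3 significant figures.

0.0698

atomic unit of velocity: v_au = e²/(4πε₀ℏ) = 2.19 × 10^6 m/s.
1.53 × 10^5 / 2.19 × 10^6 = 0.0698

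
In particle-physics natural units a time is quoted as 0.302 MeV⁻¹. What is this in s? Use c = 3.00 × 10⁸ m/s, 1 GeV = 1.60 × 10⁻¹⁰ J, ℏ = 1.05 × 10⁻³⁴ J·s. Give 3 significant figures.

1.98 × 10⁻²² s

A time is [E]⁻¹ in ℏ=c=1; restore one factor of ℏ.
1 GeV⁻¹ → ℏ × (1 GeV in J)⁻¹ = 6.56 × 10⁻²⁵ s.
Convert the energy scale: 0.302 MeV⁻¹ = 302 GeV⁻¹.
Result: 302 × 6.56 × 10⁻²⁵ = 1.98 × 10⁻²² s.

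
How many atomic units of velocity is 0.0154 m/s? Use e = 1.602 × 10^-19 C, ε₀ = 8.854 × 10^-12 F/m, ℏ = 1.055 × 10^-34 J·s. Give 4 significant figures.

atomic unit of velocity: v_au = e²/(4πε₀ℏ) = 2.186 × 10^6 m/s.
0.0154 / 2.186 × 10^6 = 7.044 × 10^-9

7.044 × 10^-9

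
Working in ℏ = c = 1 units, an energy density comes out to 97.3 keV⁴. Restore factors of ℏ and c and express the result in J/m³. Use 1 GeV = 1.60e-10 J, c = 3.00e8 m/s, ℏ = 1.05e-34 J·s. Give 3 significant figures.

[E]/[L]³ = [E]⁴/(ℏc)³; restore (ℏc)⁻³.
1 GeV⁴ → 1/(ℏc)³ × (1 GeV in J)⁴ = 2.10e37 J/m³.
Convert the energy scale: 97.3 keV⁴ = 9.73e-23 GeV⁴.
Result: 9.73e-23 × 2.10e37 = 2.04e15 J/m³.

2.04e15 J/m³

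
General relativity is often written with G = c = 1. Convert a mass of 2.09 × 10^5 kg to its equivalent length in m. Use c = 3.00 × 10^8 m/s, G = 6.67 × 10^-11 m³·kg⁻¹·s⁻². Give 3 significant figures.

1.55 × 10^-22 m

In G = c = 1 units mass has dimensions of length; the conversion factor is G/c².
2.09 × 10^5 kg × (G/c²) = 1.55 × 10^-22 m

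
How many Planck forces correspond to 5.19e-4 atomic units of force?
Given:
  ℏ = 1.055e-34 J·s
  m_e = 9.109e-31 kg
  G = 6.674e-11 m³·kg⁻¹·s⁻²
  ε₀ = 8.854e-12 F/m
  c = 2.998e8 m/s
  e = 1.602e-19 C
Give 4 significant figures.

3.524e-55

atomic unit of force: F_au = E_h/a₀ = m_e²e⁶/((4πε₀)³ℏ⁴) = 8.220e-8 N
Planck force: F_P = c⁴/G = 1.210e44 N
5.19e-4 × 8.220e-8 / 1.210e44 = 3.524e-55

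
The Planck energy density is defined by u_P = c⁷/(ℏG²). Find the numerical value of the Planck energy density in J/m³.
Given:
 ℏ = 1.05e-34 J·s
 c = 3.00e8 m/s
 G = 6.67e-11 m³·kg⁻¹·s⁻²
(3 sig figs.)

u_P = c⁷/(ℏG²)
  = 2.19e59 / 4.67e-55
  = 4.68e113 J/m³

4.68e113 J/m³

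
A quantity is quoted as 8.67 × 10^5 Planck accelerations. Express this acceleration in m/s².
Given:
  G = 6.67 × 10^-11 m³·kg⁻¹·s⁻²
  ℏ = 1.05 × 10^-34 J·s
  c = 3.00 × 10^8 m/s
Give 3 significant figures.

4.84 × 10^57 m/s²

One Planck acceleration: a_P = √(c⁷/(ℏG)) = 5.59 × 10^51 m/s².
8.67 × 10^5 × 5.59 × 10^51 m/s² = 4.84 × 10^57 m/s²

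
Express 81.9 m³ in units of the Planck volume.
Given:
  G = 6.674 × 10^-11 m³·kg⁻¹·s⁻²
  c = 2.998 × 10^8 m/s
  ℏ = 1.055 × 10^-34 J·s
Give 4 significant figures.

Planck volume: V_P = (ℏG/c³)^(3/2) = 4.224 × 10^-105 m³.
81.9 / 4.224 × 10^-105 = 1.939 × 10^106

1.939 × 10^106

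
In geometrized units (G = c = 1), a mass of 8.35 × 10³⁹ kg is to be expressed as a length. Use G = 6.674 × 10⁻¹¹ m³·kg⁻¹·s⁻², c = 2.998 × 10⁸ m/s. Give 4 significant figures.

6.200 × 10¹² m

In G = c = 1 units mass has dimensions of length; the conversion factor is G/c².
8.35 × 10³⁹ kg × (G/c²) = 6.200 × 10¹² m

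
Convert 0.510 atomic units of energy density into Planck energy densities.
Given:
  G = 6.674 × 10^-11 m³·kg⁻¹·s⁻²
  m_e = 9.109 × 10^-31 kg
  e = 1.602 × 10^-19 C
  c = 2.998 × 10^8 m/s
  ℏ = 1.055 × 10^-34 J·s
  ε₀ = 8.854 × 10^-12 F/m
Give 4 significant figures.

atomic unit of energy density: u_au = E_h/a₀³ = m_e⁴e¹⁰/((4πε₀)⁵ℏ⁸) = 2.929 × 10^13 J/m³
Planck energy density: u_P = c⁷/(ℏG²) = 4.632 × 10^113 J/m³
0.510 × 2.929 × 10^13 / 4.632 × 10^113 = 3.225 × 10^-101

3.225 × 10^-101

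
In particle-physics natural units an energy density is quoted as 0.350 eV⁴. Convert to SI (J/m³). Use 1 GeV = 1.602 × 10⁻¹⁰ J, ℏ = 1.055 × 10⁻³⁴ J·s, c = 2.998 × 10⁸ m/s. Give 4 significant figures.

[E]/[L]³ = [E]⁴/(ℏc)³; restore (ℏc)⁻³.
1 GeV⁴ → 1/(ℏc)³ × (1 GeV in J)⁴ = 2.082 × 10³⁷ J/m³.
Convert the energy scale: 0.350 eV⁴ = 3.50 × 10⁻³⁷ GeV⁴.
Result: 3.50 × 10⁻³⁷ × 2.082 × 10³⁷ = 7.286 J/m³.

7.286 J/m³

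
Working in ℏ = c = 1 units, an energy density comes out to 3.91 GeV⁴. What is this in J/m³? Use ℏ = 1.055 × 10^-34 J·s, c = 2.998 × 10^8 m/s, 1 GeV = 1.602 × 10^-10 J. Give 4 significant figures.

8.139 × 10^37 J/m³

[E]/[L]³ = [E]⁴/(ℏc)³; restore (ℏc)⁻³.
1 GeV⁴ → 1/(ℏc)³ × (1 GeV in J)⁴ = 2.082 × 10^37 J/m³.
Result: 3.91 × 2.082 × 10^37 = 8.139 × 10^37 J/m³.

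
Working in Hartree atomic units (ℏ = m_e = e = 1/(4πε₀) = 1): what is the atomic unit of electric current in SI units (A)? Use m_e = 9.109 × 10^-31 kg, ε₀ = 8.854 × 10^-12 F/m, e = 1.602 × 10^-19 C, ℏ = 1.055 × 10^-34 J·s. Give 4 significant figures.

6.612 × 10^-3 A

The unique combination of the constants set to 1 with dimensions of current is I_au = e E_h/ℏ = m_e e⁵/((4πε₀)²ℏ³).
E_h = 4.354 × 10^-18 J
e·E_h/ℏ = 6.612 × 10^-3 A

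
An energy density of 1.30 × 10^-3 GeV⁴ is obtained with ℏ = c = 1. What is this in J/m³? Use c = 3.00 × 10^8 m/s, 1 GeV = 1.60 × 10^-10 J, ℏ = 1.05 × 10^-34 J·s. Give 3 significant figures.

2.73 × 10^34 J/m³

[E]/[L]³ = [E]⁴/(ℏc)³; restore (ℏc)⁻³.
1 GeV⁴ → 1/(ℏc)³ × (1 GeV in J)⁴ = 2.10 × 10^37 J/m³.
Result: 1.30 × 10^-3 × 2.10 × 10^37 = 2.73 × 10^34 J/m³.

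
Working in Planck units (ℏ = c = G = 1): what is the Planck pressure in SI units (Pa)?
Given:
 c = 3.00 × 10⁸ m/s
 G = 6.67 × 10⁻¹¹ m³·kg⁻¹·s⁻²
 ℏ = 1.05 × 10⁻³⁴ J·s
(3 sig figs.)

From ℏ = c = G = 1 the pressure scale is p_P = c⁷/(ℏG²).
  = 2.19 × 10⁵⁹ / 4.67 × 10⁻⁵⁵
  = 4.68 × 10¹¹³ Pa

4.68 × 10¹¹³ Pa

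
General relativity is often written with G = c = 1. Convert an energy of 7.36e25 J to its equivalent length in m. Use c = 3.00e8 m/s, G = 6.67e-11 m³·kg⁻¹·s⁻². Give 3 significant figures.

Energy → length via G/c⁴.
7.36e25 J × (G/c⁴) = 6.06e-19 m

6.06e-19 m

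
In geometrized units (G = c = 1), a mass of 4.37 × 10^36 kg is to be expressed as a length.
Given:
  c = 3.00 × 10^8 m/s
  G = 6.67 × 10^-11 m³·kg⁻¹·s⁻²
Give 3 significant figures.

3.24 × 10^9 m

In G = c = 1 units mass has dimensions of length; the conversion factor is G/c².
4.37 × 10^36 kg × (G/c²) = 3.24 × 10^9 m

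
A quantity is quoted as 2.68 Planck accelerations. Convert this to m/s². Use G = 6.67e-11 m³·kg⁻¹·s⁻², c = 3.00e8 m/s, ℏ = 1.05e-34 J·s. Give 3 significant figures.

1.50e52 m/s²

One Planck acceleration: a_P = √(c⁷/(ℏG)) = 5.59e51 m/s².
2.68 × 5.59e51 m/s² = 1.50e52 m/s²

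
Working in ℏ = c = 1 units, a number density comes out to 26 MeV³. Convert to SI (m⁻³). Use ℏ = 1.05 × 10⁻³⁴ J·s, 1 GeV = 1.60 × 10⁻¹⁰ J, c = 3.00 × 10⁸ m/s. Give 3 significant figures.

3.41 × 10³⁹ m⁻³

Number density is [L]⁻³ = [E]³/(ℏc)³.
1 GeV³ → 1/(ℏc)³ × (1 GeV in J)³ = 1.31 × 10⁴⁷ m⁻³.
Convert the energy scale: 26 MeV³ = 2.60 × 10⁻⁸ GeV³.
Result: 2.60 × 10⁻⁸ × 1.31 × 10⁴⁷ = 3.41 × 10³⁹ m⁻³.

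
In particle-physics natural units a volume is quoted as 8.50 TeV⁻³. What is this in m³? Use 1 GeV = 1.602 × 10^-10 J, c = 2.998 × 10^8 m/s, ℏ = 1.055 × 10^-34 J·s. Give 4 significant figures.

6.542 × 10^-56 m³

Volume is [L]³ = [E]⁻³·(ℏc)³.
1 GeV⁻³ → (ℏc)³ × (1 GeV in J)⁻³ = 7.696 × 10^-48 m³.
Convert the energy scale: 8.50 TeV⁻³ = 8.50 × 10^-9 GeV⁻³.
Result: 8.50 × 10^-9 × 7.696 × 10^-48 = 6.542 × 10^-56 m³.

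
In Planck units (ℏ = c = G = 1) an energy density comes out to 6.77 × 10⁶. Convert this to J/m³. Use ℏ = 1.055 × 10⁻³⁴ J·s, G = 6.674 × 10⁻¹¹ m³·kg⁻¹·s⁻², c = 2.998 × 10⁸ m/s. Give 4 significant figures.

One Planck energy density: u_P = c⁷/(ℏG²) = 4.632 × 10¹¹³ J/m³.
6.77 × 10⁶ × 4.632 × 10¹¹³ J/m³ = 3.136 × 10¹²⁰ J/m³

3.136 × 10¹²⁰ J/m³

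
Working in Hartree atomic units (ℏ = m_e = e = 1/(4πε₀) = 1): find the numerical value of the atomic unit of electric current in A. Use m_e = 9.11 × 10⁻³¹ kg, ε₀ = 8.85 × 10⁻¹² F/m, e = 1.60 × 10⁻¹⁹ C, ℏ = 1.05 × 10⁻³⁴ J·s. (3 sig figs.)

The unique combination of the constants set to 1 with dimensions of current is I_au = e E_h/ℏ = m_e e⁵/((4πε₀)²ℏ³).
E_h = 4.38 × 10⁻¹⁸ J
e·E_h/ℏ = 6.67 × 10⁻³ A

6.67 × 10⁻³ A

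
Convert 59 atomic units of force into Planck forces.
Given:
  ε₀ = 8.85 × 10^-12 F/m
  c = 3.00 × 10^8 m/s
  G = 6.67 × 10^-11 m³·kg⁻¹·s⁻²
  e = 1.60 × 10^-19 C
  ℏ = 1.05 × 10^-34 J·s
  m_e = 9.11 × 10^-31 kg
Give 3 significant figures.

4.05 × 10^-50

atomic unit of force: F_au = E_h/a₀ = m_e²e⁶/((4πε₀)³ℏ⁴) = 8.33 × 10^-8 N
Planck force: F_P = c⁴/G = 1.21 × 10^44 N
59 × 8.33 × 10^-8 / 1.21 × 10^44 = 4.05 × 10^-50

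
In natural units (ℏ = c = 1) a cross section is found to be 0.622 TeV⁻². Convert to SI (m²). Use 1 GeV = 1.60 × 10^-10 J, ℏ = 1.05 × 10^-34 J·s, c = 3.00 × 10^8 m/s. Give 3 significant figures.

Area is [L]² = [E]⁻²·(ℏc)²; restore (ℏc)².
1 GeV⁻² → (ℏc)² × (1 GeV in J)⁻² = 3.88 × 10^-32 m².
Convert the energy scale: 0.622 TeV⁻² = 6.22 × 10^-7 GeV⁻².
Result: 6.22 × 10^-7 × 3.88 × 10^-32 = 2.41 × 10^-38 m².

2.41 × 10^-38 m²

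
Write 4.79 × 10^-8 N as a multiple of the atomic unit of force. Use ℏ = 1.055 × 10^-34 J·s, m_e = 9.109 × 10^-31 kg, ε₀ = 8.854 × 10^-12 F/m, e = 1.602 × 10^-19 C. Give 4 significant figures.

atomic unit of force: F_au = E_h/a₀ = m_e²e⁶/((4πε₀)³ℏ⁴) = 8.220 × 10^-8 N.
4.79 × 10^-8 / 8.220 × 10^-8 = 0.5827

0.5827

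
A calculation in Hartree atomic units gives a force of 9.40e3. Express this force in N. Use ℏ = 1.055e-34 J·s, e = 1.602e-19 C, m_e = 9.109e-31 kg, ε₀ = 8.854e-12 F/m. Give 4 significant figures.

One atomic unit of force: F_au = E_h/a₀ = m_e²e⁶/((4πε₀)³ℏ⁴) = 8.220e-8 N.
9.40e3 × 8.220e-8 N = 7.727e-4 N

7.727e-4 N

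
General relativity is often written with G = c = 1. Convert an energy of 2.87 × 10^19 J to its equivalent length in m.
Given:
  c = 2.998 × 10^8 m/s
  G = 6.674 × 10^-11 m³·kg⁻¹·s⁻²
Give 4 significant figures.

2.371 × 10^-25 m

Energy → length via G/c⁴.
2.87 × 10^19 J × (G/c⁴) = 2.371 × 10^-25 m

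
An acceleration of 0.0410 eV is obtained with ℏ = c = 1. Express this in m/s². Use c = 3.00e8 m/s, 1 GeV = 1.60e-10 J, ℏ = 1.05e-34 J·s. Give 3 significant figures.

Acceleration is [L]/[T]² = c·[E]/ℏ.
1 GeV → c/ℏ × (1 GeV in J) = 4.57e32 m/s².
Convert the energy scale: 0.0410 eV = 4.10e-11 GeV.
Result: 4.10e-11 × 4.57e32 = 1.87e22 m/s².

1.87e22 m/s²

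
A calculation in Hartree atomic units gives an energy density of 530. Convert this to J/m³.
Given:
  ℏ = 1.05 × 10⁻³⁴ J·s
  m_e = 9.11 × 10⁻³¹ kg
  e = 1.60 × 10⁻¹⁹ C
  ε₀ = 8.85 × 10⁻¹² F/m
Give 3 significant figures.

One atomic unit of energy density: u_au = E_h/a₀³ = m_e⁴e¹⁰/((4πε₀)⁵ℏ⁸) = 3.01 × 10¹³ J/m³.
530 × 3.01 × 10¹³ J/m³ = 1.60 × 10¹⁶ J/m³

1.60 × 10¹⁶ J/m³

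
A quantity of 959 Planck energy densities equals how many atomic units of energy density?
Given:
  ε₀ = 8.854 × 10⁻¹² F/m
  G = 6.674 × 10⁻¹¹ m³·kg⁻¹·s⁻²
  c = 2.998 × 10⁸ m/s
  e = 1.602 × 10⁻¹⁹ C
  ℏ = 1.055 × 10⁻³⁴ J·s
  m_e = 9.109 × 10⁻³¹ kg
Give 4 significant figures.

Planck energy density: u_P = c⁷/(ℏG²) = 4.632 × 10¹¹³ J/m³
atomic unit of energy density: u_au = E_h/a₀³ = m_e⁴e¹⁰/((4πε₀)⁵ℏ⁸) = 2.929 × 10¹³ J/m³
959 × 4.632 × 10¹¹³ / 2.929 × 10¹³ = 1.517 × 10¹⁰³

1.517 × 10¹⁰³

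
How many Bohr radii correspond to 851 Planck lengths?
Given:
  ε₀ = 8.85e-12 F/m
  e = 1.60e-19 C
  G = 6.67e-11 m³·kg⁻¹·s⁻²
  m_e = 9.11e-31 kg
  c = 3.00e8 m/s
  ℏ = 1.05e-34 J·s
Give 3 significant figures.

2.61e-22

Planck length: ℓ_P = √(ℏG/c³) = 1.61e-35 m
Bohr radius: a₀ = 4πε₀ℏ²/(m_e e²) = 5.26e-11 m
851 × 1.61e-35 / 5.26e-11 = 2.61e-22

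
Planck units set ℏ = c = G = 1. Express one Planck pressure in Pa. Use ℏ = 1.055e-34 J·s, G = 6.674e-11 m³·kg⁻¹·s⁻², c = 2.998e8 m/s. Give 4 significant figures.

Dimensional analysis gives p_P = c⁷/(ℏG²).
  = 2.177e59 / 4.699e-55
  = 4.632e113 Pa

4.632e113 Pa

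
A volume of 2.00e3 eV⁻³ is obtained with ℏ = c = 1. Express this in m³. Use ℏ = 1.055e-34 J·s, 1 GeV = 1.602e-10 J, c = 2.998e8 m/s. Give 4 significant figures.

Volume is [L]³ = [E]⁻³·(ℏc)³.
1 GeV⁻³ → (ℏc)³ × (1 GeV in J)⁻³ = 7.696e-48 m³.
Convert the energy scale: 2.00e3 eV⁻³ = 2.00e30 GeV⁻³.
Result: 2.00e30 × 7.696e-48 = 1.539e-17 m³.

1.539e-17 m³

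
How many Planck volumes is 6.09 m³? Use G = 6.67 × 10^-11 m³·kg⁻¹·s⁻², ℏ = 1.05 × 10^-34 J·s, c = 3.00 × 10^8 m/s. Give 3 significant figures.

Planck volume: V_P = (ℏG/c³)^(3/2) = 4.18 × 10^-105 m³.
6.09 / 4.18 × 10^-105 = 1.46 × 10^105

1.46 × 10^105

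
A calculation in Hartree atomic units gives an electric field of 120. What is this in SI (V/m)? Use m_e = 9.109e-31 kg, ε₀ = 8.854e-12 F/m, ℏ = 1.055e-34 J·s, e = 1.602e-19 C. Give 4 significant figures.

One atomic unit of electric field: E_au = E_h/(e a₀) = m_e²e⁵/((4πε₀)³ℏ⁴) = 5.131e11 V/m.
120 × 5.131e11 V/m = 6.157e13 V/m

6.157e13 V/m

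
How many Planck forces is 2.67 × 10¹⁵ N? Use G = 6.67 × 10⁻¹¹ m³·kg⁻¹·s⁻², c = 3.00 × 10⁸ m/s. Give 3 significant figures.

2.20 × 10⁻²⁹

Planck force: F_P = c⁴/G = 1.21 × 10⁴⁴ N.
2.67 × 10¹⁵ / 1.21 × 10⁴⁴ = 2.20 × 10⁻²⁹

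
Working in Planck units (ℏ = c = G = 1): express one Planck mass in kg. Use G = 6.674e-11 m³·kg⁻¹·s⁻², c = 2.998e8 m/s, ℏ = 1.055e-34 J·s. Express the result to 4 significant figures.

Dimensional analysis gives m_P = √(ℏc/G).
  = √(4.739e-16)
  = 2.177e-8 kg

2.177e-8 kg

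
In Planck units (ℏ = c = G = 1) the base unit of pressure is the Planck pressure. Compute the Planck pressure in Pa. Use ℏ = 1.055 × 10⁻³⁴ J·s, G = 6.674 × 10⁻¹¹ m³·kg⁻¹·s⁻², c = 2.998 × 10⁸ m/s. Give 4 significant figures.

p_P = c⁷/(ℏG²)
  = 2.177 × 10⁵⁹ / 4.699 × 10⁻⁵⁵
  = 4.632 × 10¹¹³ Pa

4.632 × 10¹¹³ Pa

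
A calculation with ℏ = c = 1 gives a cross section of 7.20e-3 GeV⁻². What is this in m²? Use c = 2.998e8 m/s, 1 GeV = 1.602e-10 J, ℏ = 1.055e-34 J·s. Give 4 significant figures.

2.807e-34 m²

Area is [L]² = [E]⁻²·(ℏc)²; restore (ℏc)².
1 GeV⁻² → (ℏc)² × (1 GeV in J)⁻² = 3.898e-32 m².
Result: 7.20e-3 × 3.898e-32 = 2.807e-34 m².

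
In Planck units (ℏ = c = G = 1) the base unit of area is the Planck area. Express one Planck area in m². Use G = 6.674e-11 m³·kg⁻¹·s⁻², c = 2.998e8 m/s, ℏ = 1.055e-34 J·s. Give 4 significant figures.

2.613e-70 m²

A_P = ℏG/c³
  = 7.041e-45 / 2.695e25
  = 2.613e-70 m²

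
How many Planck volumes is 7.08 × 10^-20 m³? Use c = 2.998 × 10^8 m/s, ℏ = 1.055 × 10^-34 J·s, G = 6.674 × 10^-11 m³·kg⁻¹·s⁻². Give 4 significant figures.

1.676 × 10^85

Planck volume: V_P = (ℏG/c³)^(3/2) = 4.224 × 10^-105 m³.
7.08 × 10^-20 / 4.224 × 10^-105 = 1.676 × 10^85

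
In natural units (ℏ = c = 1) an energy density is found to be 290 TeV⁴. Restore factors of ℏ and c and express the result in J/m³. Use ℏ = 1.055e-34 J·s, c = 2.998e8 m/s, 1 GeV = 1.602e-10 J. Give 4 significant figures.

6.037e51 J/m³

[E]/[L]³ = [E]⁴/(ℏc)³; restore (ℏc)⁻³.
1 GeV⁴ → 1/(ℏc)³ × (1 GeV in J)⁴ = 2.082e37 J/m³.
Convert the energy scale: 290 TeV⁴ = 2.90e14 GeV⁴.
Result: 2.90e14 × 2.082e37 = 6.037e51 J/m³.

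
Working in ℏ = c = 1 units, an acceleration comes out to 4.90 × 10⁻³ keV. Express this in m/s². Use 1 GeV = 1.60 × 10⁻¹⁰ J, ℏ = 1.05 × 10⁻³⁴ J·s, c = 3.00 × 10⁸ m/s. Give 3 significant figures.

2.24 × 10²⁴ m/s²

Acceleration is [L]/[T]² = c·[E]/ℏ.
1 GeV → c/ℏ × (1 GeV in J) = 4.57 × 10³² m/s².
Convert the energy scale: 4.90 × 10⁻³ keV = 4.90 × 10⁻⁹ GeV.
Result: 4.90 × 10⁻⁹ × 4.57 × 10³² = 2.24 × 10²⁴ m/s².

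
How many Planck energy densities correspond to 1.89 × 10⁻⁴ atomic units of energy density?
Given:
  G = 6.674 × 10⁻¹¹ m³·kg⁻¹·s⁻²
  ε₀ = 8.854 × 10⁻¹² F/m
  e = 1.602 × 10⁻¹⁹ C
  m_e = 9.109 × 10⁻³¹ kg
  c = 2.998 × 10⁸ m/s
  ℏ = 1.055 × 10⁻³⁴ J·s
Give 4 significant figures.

1.195 × 10⁻¹⁰⁴

atomic unit of energy density: u_au = E_h/a₀³ = m_e⁴e¹⁰/((4πε₀)⁵ℏ⁸) = 2.929 × 10¹³ J/m³
Planck energy density: u_P = c⁷/(ℏG²) = 4.632 × 10¹¹³ J/m³
1.89 × 10⁻⁴ × 2.929 × 10¹³ / 4.632 × 10¹¹³ = 1.195 × 10⁻¹⁰⁴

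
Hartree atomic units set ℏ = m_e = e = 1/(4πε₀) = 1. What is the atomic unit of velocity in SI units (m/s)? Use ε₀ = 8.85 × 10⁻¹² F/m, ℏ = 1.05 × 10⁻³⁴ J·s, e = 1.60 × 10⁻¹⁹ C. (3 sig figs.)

2.19 × 10⁶ m/s

Dimensional analysis gives v_au = e²/(4πε₀ℏ).
  = 2.56 × 10⁻³⁸ / 1.17 × 10⁻⁴⁴
  = 2.19 × 10⁶ m/s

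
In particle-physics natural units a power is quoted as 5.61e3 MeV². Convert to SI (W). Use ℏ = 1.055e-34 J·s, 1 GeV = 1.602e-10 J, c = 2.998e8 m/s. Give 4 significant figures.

Power is [E]/[T] = [E]²/ℏ.
1 GeV² → 1/ℏ × (1 GeV in J)² = 2.433e14 W.
Convert the energy scale: 5.61e3 MeV² = 5.61e-3 GeV².
Result: 5.61e-3 × 2.433e14 = 1.365e12 W.

1.365e12 W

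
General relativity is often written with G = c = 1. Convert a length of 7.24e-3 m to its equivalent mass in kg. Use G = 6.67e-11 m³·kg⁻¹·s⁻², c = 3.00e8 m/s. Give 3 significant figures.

Length → mass via c²/G.
7.24e-3 m × (c²/G) = 9.77e24 kg

9.77e24 kg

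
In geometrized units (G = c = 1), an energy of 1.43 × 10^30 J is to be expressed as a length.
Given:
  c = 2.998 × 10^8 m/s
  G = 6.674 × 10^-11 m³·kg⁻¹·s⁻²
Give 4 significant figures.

1.181 × 10^-14 m

Energy → length via G/c⁴.
1.43 × 10^30 J × (G/c⁴) = 1.181 × 10^-14 m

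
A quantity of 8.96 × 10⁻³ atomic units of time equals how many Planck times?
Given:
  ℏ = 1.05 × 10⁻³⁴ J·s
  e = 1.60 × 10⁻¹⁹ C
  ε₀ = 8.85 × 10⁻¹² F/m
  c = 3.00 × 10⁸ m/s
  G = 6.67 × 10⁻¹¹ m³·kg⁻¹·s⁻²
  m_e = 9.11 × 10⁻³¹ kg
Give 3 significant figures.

atomic unit of time: τ_au = (4πε₀)²ℏ³/(m_e e⁴) = 2.40 × 10⁻¹⁷ s
Planck time: t_P = √(ℏG/c⁵) = 5.37 × 10⁻⁴⁴ s
8.96 × 10⁻³ × 2.40 × 10⁻¹⁷ / 5.37 × 10⁻⁴⁴ = 4.00 × 10²⁴

4.00 × 10²⁴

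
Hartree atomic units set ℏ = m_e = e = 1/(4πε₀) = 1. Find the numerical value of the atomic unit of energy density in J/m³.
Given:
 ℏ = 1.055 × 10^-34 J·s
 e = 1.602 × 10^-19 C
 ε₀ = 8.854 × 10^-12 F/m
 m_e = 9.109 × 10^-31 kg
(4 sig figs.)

2.929 × 10^13 J/m³

The unique combination of the constants set to 1 with dimensions of energy density is u_au = E_h/a₀³ = m_e⁴e¹⁰/((4πε₀)⁵ℏ⁸).
E_h = 4.354 × 10^-18 J
a₀ = 5.297 × 10^-11 m
E_h/a₀³ = 2.929 × 10^13 J/m³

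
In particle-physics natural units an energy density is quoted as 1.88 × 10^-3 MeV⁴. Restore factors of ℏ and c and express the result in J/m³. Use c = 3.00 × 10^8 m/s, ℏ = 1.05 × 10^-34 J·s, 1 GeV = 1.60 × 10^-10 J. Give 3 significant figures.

[E]/[L]³ = [E]⁴/(ℏc)³; restore (ℏc)⁻³.
1 GeV⁴ → 1/(ℏc)³ × (1 GeV in J)⁴ = 2.10 × 10^37 J/m³.
Convert the energy scale: 1.88 × 10^-3 MeV⁴ = 1.88 × 10^-15 GeV⁴.
Result: 1.88 × 10^-15 × 2.10 × 10^37 = 3.94 × 10^22 J/m³.

3.94 × 10^22 J/m³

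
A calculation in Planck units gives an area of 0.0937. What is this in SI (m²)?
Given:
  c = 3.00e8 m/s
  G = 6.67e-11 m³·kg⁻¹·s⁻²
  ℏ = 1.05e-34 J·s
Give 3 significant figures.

One Planck area: A_P = ℏG/c³ = 2.59e-70 m².
0.0937 × 2.59e-70 m² = 2.43e-71 m²

2.43e-71 m²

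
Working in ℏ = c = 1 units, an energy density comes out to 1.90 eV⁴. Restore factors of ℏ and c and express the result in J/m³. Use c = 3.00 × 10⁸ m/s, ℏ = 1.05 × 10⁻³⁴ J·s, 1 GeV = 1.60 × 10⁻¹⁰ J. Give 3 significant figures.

39.8 J/m³

[E]/[L]³ = [E]⁴/(ℏc)³; restore (ℏc)⁻³.
1 GeV⁴ → 1/(ℏc)³ × (1 GeV in J)⁴ = 2.10 × 10³⁷ J/m³.
Convert the energy scale: 1.90 eV⁴ = 1.90 × 10⁻³⁶ GeV⁴.
Result: 1.90 × 10⁻³⁶ × 2.10 × 10³⁷ = 39.8 J/m³.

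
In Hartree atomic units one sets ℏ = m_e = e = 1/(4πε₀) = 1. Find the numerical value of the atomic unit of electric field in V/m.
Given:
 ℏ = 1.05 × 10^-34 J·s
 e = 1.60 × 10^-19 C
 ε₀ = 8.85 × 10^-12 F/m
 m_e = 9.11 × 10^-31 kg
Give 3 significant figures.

5.20 × 10^11 V/m

E_au = E_h/(e a₀) = m_e²e⁵/((4πε₀)³ℏ⁴)
E_h = 4.38 × 10^-18 J
a₀ = 5.26 × 10^-11 m
E_h/(e·a₀) = 5.20 × 10^11 V/m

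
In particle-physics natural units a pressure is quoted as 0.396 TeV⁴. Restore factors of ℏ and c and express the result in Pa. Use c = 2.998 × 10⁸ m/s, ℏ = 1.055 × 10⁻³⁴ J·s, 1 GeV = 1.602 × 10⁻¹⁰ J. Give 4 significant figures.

8.243 × 10⁴⁸ Pa

Pressure is [E]/[L]³ = [E]⁴/(ℏc)³.
1 GeV⁴ → 1/(ℏc)³ × (1 GeV in J)⁴ = 2.082 × 10³⁷ Pa.
Convert the energy scale: 0.396 TeV⁴ = 3.96 × 10¹¹ GeV⁴.
Result: 3.96 × 10¹¹ × 2.082 × 10³⁷ = 8.243 × 10⁴⁸ Pa.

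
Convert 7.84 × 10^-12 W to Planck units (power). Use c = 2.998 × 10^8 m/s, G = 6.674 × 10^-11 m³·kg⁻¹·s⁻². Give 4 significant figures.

Planck power: P_P = c⁵/G = 3.629 × 10^52 W.
7.84 × 10^-12 / 3.629 × 10^52 = 2.160 × 10^-64

2.160 × 10^-64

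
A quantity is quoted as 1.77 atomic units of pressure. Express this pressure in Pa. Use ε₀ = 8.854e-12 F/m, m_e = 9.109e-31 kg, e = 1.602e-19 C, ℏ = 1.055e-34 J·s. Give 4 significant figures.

One atomic unit of pressure: P_au = E_h/a₀³ = m_e⁴e¹⁰/((4πε₀)⁵ℏ⁸) = 2.929e13 Pa.
1.77 × 2.929e13 Pa = 5.185e13 Pa

5.185e13 Pa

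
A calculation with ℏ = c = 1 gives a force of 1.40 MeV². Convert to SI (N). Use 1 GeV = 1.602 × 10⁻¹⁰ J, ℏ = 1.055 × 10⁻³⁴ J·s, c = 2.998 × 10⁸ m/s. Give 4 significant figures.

Force is [E]/[L] = [E]²/(ℏc); restore (ℏc)⁻¹.
1 GeV² → 1/(ℏc) × (1 GeV in J)² = 8.114 × 10⁵ N.
Convert the energy scale: 1.40 MeV² = 1.40 × 10⁻⁶ GeV².
Result: 1.40 × 10⁻⁶ × 8.114 × 10⁵ = 1.136 N.

1.136 N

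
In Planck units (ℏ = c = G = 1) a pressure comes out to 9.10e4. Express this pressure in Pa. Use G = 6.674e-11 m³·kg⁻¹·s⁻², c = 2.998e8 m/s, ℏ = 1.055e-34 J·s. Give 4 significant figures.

One Planck pressure: p_P = c⁷/(ℏG²) = 4.632e113 Pa.
9.10e4 × 4.632e113 Pa = 4.215e118 Pa

4.215e118 Pa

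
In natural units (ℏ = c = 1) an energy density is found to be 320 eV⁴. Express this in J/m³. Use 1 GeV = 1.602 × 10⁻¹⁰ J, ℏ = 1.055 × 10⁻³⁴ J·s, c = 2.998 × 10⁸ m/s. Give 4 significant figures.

6.661 × 10³ J/m³

[E]/[L]³ = [E]⁴/(ℏc)³; restore (ℏc)⁻³.
1 GeV⁴ → 1/(ℏc)³ × (1 GeV in J)⁴ = 2.082 × 10³⁷ J/m³.
Convert the energy scale: 320 eV⁴ = 3.20 × 10⁻³⁴ GeV⁴.
Result: 3.20 × 10⁻³⁴ × 2.082 × 10³⁷ = 6.661 × 10³ J/m³.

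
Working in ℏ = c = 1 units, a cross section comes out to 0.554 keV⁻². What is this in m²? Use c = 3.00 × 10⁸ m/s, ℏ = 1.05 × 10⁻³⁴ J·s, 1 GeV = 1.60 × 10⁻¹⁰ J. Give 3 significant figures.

Area is [L]² = [E]⁻²·(ℏc)²; restore (ℏc)².
1 GeV⁻² → (ℏc)² × (1 GeV in J)⁻² = 3.88 × 10⁻³² m².
Convert the energy scale: 0.554 keV⁻² = 5.54 × 10¹¹ GeV⁻².
Result: 5.54 × 10¹¹ × 3.88 × 10⁻³² = 2.15 × 10⁻²⁰ m².

2.15 × 10⁻²⁰ m²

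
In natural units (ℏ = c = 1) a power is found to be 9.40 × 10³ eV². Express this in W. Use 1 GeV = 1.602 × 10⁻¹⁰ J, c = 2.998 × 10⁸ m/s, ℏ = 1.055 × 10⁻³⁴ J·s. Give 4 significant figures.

Power is [E]/[T] = [E]²/ℏ.
1 GeV² → 1/ℏ × (1 GeV in J)² = 2.433 × 10¹⁴ W.
Convert the energy scale: 9.40 × 10³ eV² = 9.40 × 10⁻¹⁵ GeV².
Result: 9.40 × 10⁻¹⁵ × 2.433 × 10¹⁴ = 2.287 W.

2.287 W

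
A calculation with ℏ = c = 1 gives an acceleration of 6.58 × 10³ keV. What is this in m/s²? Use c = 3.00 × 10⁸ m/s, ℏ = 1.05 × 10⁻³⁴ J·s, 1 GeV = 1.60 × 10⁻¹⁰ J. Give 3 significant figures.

3.01 × 10³⁰ m/s²

Acceleration is [L]/[T]² = c·[E]/ℏ.
1 GeV → c/ℏ × (1 GeV in J) = 4.57 × 10³² m/s².
Convert the energy scale: 6.58 × 10³ keV = 6.58 × 10⁻³ GeV.
Result: 6.58 × 10⁻³ × 4.57 × 10³² = 3.01 × 10³⁰ m/s².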